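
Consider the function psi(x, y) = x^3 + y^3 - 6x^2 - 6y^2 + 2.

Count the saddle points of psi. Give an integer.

psi separates as a function of x plus a function of y, so ∇psi=0 decouples.
∂psi/∂x = 3x(x - 4) = 0 at x ∈ {0, 4}; ∂psi/∂y = 3y(y - 4) = 0 at y ∈ {0, 4}.
The Hessian is diagonal: diag(psi_xx, psi_yy). Second derivatives: psi_xx(0)=-12, psi_xx(4)=12; psi_yy(0)=-12, psi_yy(4)=12.
Saddle points occur where the two diagonal entries have opposite signs: (0, 4), (4, 0). Count: 2.

2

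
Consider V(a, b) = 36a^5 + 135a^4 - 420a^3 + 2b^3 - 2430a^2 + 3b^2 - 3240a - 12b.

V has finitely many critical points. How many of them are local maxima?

2

V separates as a function of a plus a function of b, so ∇V=0 decouples.
∂V/∂a = 180(a - 3)(a + 1)(a + 2)(a + 3) = 0 at a ∈ {-3, -2, -1, 3}; ∂V/∂b = 6(b - 1)(b + 2) = 0 at b ∈ {-2, 1}.
The Hessian is diagonal: diag(V_aa, V_bb). Second derivatives: V_aa(-3)=-2160, V_aa(-2)=900, V_aa(-1)=-1440, V_aa(3)=21600; V_bb(-2)=-18, V_bb(1)=18.
Local maxima occur where both diagonal entries negative: (-3, -2), (-1, -2). Count: 2.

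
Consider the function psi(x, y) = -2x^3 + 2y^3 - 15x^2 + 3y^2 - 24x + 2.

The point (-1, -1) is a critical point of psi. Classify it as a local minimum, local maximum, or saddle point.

The mixed partial ∂²psi/∂x∂y is 0, so the Hessian at any point is diag(psi_xx, psi_yy) = diag(-6(2x + 5), 6(2y + 1)).
At (-1, -1): H = diag(-18, -6).
Both eigenvalues are negative, so H is negative definite: a local maximum.

local maximum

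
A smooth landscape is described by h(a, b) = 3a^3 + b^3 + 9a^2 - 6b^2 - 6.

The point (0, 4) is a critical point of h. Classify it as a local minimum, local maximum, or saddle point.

The mixed partial ∂²h/∂a∂b is 0, so the Hessian at any point is diag(h_aa, h_bb) = diag(18(a + 1), 6(b - 2)).
At (0, 4): H = diag(18, 12).
Both eigenvalues are positive, so H is positive definite: a local minimum.

local minimum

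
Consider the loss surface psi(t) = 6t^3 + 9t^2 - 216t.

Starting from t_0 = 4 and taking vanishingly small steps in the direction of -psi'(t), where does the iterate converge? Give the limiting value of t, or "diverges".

3

psi'(t) = 18(t - 3)(t + 4), so psi'(4) = 144.
Gradient descent moves in the -psi' direction, i.e. t is decreasing.
The nearest critical point in that direction is t = 3, where psi'' = 126 > 0 (a local minimum). The iterate converges there.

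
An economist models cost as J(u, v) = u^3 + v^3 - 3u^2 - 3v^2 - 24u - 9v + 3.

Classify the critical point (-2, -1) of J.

The mixed partial ∂²J/∂u∂v is 0, so the Hessian at any point is diag(J_uu, J_vv) = diag(6(u - 1), 6(v - 1)).
At (-2, -1): H = diag(-18, -12).
Both eigenvalues are negative, so H is negative definite: a local maximum.

local maximum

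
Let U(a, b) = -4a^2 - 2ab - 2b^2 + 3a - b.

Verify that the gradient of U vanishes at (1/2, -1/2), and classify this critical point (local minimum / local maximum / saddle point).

local maximum

∇U = (-8a - 2b + 3, -2a - 4b - 1); substituting (1/2, -1/2) gives ∇U = (0, 0), so (1/2, -1/2) is indeed a critical point.
The Hessian of U is constant: H = [[-8, -2], [-2, -4]].
det(H) = (-8)·(-4) − (-2)² = 28.
det(H) > 0 and tr(H) = -12 < 0, so H is negative definite and the point is a local maximum.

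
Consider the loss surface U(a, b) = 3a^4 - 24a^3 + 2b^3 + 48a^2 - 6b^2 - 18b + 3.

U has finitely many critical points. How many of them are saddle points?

U separates as a function of a plus a function of b, so ∇U=0 decouples.
∂U/∂a = 12a(a - 4)(a - 2) = 0 at a ∈ {0, 2, 4}; ∂U/∂b = 6(b - 3)(b + 1) = 0 at b ∈ {-1, 3}.
The Hessian is diagonal: diag(U_aa, U_bb). Second derivatives: U_aa(0)=96, U_aa(2)=-48, U_aa(4)=96; U_bb(-1)=-24, U_bb(3)=24.
Saddle points occur where the two diagonal entries have opposite signs: (0, -1), (2, 3), (4, -1). Count: 3.

3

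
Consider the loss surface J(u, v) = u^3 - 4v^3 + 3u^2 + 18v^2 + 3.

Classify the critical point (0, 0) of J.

local minimum

The mixed partial ∂²J/∂u∂v is 0, so the Hessian at any point is diag(J_uu, J_vv) = diag(6(u + 1), 12(-2v + 3)).
At (0, 0): H = diag(6, 36).
Both eigenvalues are positive, so H is positive definite: a local minimum.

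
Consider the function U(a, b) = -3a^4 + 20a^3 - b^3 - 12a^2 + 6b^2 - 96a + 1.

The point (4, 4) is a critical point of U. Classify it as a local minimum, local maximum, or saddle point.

The mixed partial ∂²U/∂a∂b is 0, so the Hessian at any point is diag(U_aa, U_bb) = diag(12(-3a^2 + 10a - 2), 6(-b + 2)).
At (4, 4): H = diag(-120, -12).
Both eigenvalues are negative, so H is negative definite: a local maximum.

local maximum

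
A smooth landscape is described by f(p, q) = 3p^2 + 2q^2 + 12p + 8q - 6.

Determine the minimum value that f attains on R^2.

f(p,q) separates as A(p) + B(q) − 6, so its minimum is min A + min B − 6.
A'(p) = 6p + 12 vanishes at p ∈ {-2}; B'(q) = 4q + 8 vanishes at q ∈ {-2}.
Local minima of A (where A''>0): A(-2)=-12. Local minima of B: B(-2)=-8.
So the global minimum of f is A(-2) + B(-2) − 6 = -12 − 8 − 6 = -26, attained at (-2, -2).

-26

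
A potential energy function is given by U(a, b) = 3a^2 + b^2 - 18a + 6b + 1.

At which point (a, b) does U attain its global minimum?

(3, -3)

U(a,b) separates as P(a) + Q(b) + 1, so its minimum is min P + min Q + 1.
P'(a) = 6a - 18 vanishes at a ∈ {3}; Q'(b) = 2b + 6 vanishes at b ∈ {-3}.
Local minima of P (where P''>0): P(3)=-27. Local minima of Q: Q(-3)=-9.
So the global minimum of U is P(3) + Q(-3) + 1 = -27 − 9 + 1 = -35, attained at (3, -3).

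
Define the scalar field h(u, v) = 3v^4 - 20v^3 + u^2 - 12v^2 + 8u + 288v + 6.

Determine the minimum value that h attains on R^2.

h(u,v) separates as P(u) + Q(v) + 6, so its minimum is min P + min Q + 6.
P'(u) = 2u + 8 vanishes at u ∈ {-4}; Q'(v) = 12(v - 4)(v - 3)(v + 2) vanishes at v ∈ {-2, 3, 4}.
Local minima of P (where P''>0): P(-4)=-16. Local minima of Q: Q(-2)=-416, Q(4)=448.
So the global minimum of h is P(-4) + Q(-2) + 6 = -16 − 416 + 6 = -426, attained at (-4, -2).

-426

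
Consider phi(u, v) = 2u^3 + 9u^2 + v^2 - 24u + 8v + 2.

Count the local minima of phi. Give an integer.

1

phi separates as a function of u plus a function of v, so ∇phi=0 decouples.
∂phi/∂u = 6(u - 1)(u + 4) = 0 at u ∈ {-4, 1}; ∂phi/∂v = 2(v + 4) = 0 at v ∈ {-4}.
The Hessian is diagonal: diag(phi_uu, phi_vv). Second derivatives: phi_uu(-4)=-30, phi_uu(1)=30; phi_vv(-4)=2.
Local minima occur where both diagonal entries positive: (1, -4). Count: 1.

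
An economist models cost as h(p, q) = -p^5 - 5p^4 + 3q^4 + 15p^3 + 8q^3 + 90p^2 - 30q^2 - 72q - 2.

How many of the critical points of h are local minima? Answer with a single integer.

4

h separates as a function of p plus a function of q, so ∇h=0 decouples.
∂h/∂p = -5p(p - 3)(p + 3)(p + 4) = 0 at p ∈ {-4, -3, 0, 3}; ∂h/∂q = 12(q - 2)(q + 1)(q + 3) = 0 at q ∈ {-3, -1, 2}.
The Hessian is diagonal: diag(h_pp, h_qq). Second derivatives: h_pp(-4)=140, h_pp(-3)=-90, h_pp(0)=180, h_pp(3)=-630; h_qq(-3)=120, h_qq(-1)=-72, h_qq(2)=180.
Local minima occur where both diagonal entries positive: (-4, -3), (-4, 2), (0, -3), (0, 2). Count: 4.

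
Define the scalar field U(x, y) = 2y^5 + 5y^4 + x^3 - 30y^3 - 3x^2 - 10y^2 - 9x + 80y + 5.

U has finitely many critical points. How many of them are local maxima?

2

U separates as a function of x plus a function of y, so ∇U=0 decouples.
∂U/∂x = 3(x - 3)(x + 1) = 0 at x ∈ {-1, 3}; ∂U/∂y = 10(y - 2)(y - 1)(y + 1)(y + 4) = 0 at y ∈ {-4, -1, 1, 2}.
The Hessian is diagonal: diag(U_xx, U_yy). Second derivatives: U_xx(-1)=-12, U_xx(3)=12; U_yy(-4)=-900, U_yy(-1)=180, U_yy(1)=-100, U_yy(2)=180.
Local maxima occur where both diagonal entries negative: (-1, -4), (-1, 1). Count: 2.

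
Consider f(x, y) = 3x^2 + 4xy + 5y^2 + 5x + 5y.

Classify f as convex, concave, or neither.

convex

f is quadratic, so its Hessian is the constant matrix H = [[6, 4], [4, 10]].
det(H) = 44, tr(H) = 16.
det(H) > 0 and tr(H) > 0, so H is positive definite everywhere: convex.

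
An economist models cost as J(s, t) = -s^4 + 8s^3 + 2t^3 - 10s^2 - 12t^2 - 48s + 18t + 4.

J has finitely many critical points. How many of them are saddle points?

3

J separates as a function of s plus a function of t, so ∇J=0 decouples.
∂J/∂s = -4(s - 4)(s - 3)(s + 1) = 0 at s ∈ {-1, 3, 4}; ∂J/∂t = 6(t - 3)(t - 1) = 0 at t ∈ {1, 3}.
The Hessian is diagonal: diag(J_ss, J_tt). Second derivatives: J_ss(-1)=-80, J_ss(3)=16, J_ss(4)=-20; J_tt(1)=-12, J_tt(3)=12.
Saddle points occur where the two diagonal entries have opposite signs: (-1, 3), (3, 1), (4, 3). Count: 3.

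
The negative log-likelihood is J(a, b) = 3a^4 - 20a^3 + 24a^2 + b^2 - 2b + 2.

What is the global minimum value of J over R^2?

-127

J(a,b) separates as P(a) + Q(b) + 2, so its minimum is min P + min Q + 2.
P'(a) = 12a(a - 4)(a - 1) vanishes at a ∈ {0, 1, 4}; Q'(b) = 2b - 2 vanishes at b ∈ {1}.
Local minima of P (where P''>0): P(0)=0, P(4)=-128. Local minima of Q: Q(1)=-1.
So the global minimum of J is P(4) + Q(1) + 2 = -128 − 1 + 2 = -127, attained at (4, 1).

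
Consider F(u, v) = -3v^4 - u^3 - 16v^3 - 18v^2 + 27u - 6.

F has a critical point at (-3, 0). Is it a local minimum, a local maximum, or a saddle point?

saddle point

The mixed partial ∂²F/∂u∂v is 0, so the Hessian at any point is diag(F_uu, F_vv) = diag(-6u, -12(3v^2 + 8v + 3)).
At (-3, 0): H = diag(18, -36).
The eigenvalues have opposite signs, so H is indefinite: a saddle point.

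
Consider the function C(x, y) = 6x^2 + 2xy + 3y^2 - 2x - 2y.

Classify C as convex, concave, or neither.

convex

C is quadratic, so its Hessian is the constant matrix H = [[12, 2], [2, 6]].
det(H) = 68, tr(H) = 18.
det(H) > 0 and tr(H) > 0, so H is positive definite everywhere: convex.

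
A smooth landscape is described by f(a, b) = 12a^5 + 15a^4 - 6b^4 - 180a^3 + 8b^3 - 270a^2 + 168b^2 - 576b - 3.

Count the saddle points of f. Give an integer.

f separates as a function of a plus a function of b, so ∇f=0 decouples.
∂f/∂a = 60a(a - 3)(a + 1)(a + 3) = 0 at a ∈ {-3, -1, 0, 3}; ∂f/∂b = -24(b - 3)(b - 2)(b + 4) = 0 at b ∈ {-4, 2, 3}.
The Hessian is diagonal: diag(f_aa, f_bb). Second derivatives: f_aa(-3)=-2160, f_aa(-1)=480, f_aa(0)=-540, f_aa(3)=4320; f_bb(-4)=-1008, f_bb(2)=144, f_bb(3)=-168.
Saddle points occur where the two diagonal entries have opposite signs: (-3, 2), (-1, -4), (-1, 3), (0, 2), (3, -4), (3, 3). Count: 6.

6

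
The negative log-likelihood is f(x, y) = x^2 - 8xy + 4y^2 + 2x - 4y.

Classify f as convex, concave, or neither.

f is quadratic, so its Hessian is the constant matrix H = [[2, -8], [-8, 8]].
det(H) = -48, tr(H) = 10.
det(H) < 0, so H is indefinite: neither convex nor concave.

neither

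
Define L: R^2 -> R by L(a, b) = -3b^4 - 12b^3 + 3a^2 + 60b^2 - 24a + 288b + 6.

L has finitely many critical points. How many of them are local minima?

L separates as a function of a plus a function of b, so ∇L=0 decouples.
∂L/∂a = 6(a - 4) = 0 at a ∈ {4}; ∂L/∂b = -12(b - 3)(b + 2)(b + 4) = 0 at b ∈ {-4, -2, 3}.
The Hessian is diagonal: diag(L_aa, L_bb). Second derivatives: L_aa(4)=6; L_bb(-4)=-168, L_bb(-2)=120, L_bb(3)=-420.
Local minima occur where both diagonal entries positive: (4, -2). Count: 1.

1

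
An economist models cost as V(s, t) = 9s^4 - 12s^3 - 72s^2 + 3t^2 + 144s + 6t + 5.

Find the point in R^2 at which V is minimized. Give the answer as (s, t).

(-2, -1)

V(s,t) separates as P(s) + Q(t) + 5, so its minimum is min P + min Q + 5.
P'(s) = 36(s - 2)(s - 1)(s + 2) vanishes at s ∈ {-2, 1, 2}; Q'(t) = 6(t + 1) vanishes at t ∈ {-1}.
Local minima of P (where P''>0): P(-2)=-336, P(2)=48. Local minima of Q: Q(-1)=-3.
So the global minimum of V is P(-2) + Q(-1) + 5 = -336 − 3 + 5 = -334, attained at (-2, -1).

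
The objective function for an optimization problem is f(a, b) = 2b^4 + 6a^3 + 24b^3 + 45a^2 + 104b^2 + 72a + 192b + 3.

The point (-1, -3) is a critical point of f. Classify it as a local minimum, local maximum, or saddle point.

The mixed partial ∂²f/∂a∂b is 0, so the Hessian at any point is diag(f_aa, f_bb) = diag(18(2a + 5), 8(3b^2 + 18b + 26)).
At (-1, -3): H = diag(54, -8).
The eigenvalues have opposite signs, so H is indefinite: a saddle point.

saddle point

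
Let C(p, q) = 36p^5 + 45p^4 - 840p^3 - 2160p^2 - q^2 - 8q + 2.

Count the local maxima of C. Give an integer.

C separates as a function of p plus a function of q, so ∇C=0 decouples.
∂C/∂p = 180p(p - 4)(p + 2)(p + 3) = 0 at p ∈ {-3, -2, 0, 4}; ∂C/∂q = -2(q + 4) = 0 at q ∈ {-4}.
The Hessian is diagonal: diag(C_pp, C_qq). Second derivatives: C_pp(-3)=-3780, C_pp(-2)=2160, C_pp(0)=-4320, C_pp(4)=30240; C_qq(-4)=-2.
Local maxima occur where both diagonal entries negative: (-3, -4), (0, -4). Count: 2.

2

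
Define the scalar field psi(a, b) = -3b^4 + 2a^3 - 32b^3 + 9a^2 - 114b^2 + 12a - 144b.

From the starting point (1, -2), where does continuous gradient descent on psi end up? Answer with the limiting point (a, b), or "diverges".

psi is separable, so gradient descent decouples: a follows -∂psi/∂a, b follows -∂psi/∂b.
∂psi/∂a = 6(a + 1)(a + 2); at a=1 this is 36, so a decreases.
∂psi/∂b = -12(b + 1)(b + 3)(b + 4); at b=-2 this is 24, so b decreases.
a converges to its nearest critical value -1 (a local min of the a-part); b converges to -3. The iterate converges to (-1, -3).

(-1, -3)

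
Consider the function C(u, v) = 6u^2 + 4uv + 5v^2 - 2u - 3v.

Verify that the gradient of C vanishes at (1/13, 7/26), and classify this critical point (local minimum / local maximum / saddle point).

local minimum

∇C = (12u + 4v - 2, 4u + 10v - 3); substituting (1/13, 7/26) gives ∇C = (0, 0), so (1/13, 7/26) is indeed a critical point.
The Hessian of C is constant: H = [[12, 4], [4, 10]].
det(H) = 12·10 − 4² = 104.
det(H) > 0 and tr(H) = 22 > 0, so H is positive definite and the point is a local minimum.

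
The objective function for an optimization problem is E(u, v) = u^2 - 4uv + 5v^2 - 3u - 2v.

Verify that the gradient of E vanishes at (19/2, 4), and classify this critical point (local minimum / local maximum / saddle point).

local minimum

∇E = (2u - 4v - 3, -4u + 10v - 2); substituting (19/2, 4) gives ∇E = (0, 0), so (19/2, 4) is indeed a critical point.
The Hessian of E is constant: H = [[2, -4], [-4, 10]].
det(H) = 2·10 − (-4)² = 4.
det(H) > 0 and tr(H) = 12 > 0, so H is positive definite and the point is a local minimum.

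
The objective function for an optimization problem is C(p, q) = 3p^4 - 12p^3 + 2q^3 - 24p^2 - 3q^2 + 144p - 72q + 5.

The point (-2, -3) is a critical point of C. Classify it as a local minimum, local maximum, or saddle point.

The mixed partial ∂²C/∂p∂q is 0, so the Hessian at any point is diag(C_pp, C_qq) = diag(12(3p^2 - 6p - 4), 6(2q - 1)).
At (-2, -3): H = diag(240, -42).
The eigenvalues have opposite signs, so H is indefinite: a saddle point.

saddle point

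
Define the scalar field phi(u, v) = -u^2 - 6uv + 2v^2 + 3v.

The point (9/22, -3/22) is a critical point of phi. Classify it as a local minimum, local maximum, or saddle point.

The Hessian of phi is constant: H = [[-2, -6], [-6, 4]].
det(H) = (-2)·4 − (-6)² = -44.
Since det(H) < 0, H is indefinite and the critical point is a saddle point.

saddle point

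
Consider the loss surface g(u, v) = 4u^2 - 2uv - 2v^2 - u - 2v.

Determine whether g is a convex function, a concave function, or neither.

g is quadratic, so its Hessian is the constant matrix H = [[8, -2], [-2, -4]].
det(H) = -36, tr(H) = 4.
det(H) < 0, so H is indefinite: neither convex nor concave.

neither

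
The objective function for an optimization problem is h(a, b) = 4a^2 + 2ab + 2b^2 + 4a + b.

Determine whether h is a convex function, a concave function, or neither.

h is quadratic, so its Hessian is the constant matrix H = [[8, 2], [2, 4]].
det(H) = 28, tr(H) = 12.
det(H) > 0 and tr(H) > 0, so H is positive definite everywhere: convex.

convex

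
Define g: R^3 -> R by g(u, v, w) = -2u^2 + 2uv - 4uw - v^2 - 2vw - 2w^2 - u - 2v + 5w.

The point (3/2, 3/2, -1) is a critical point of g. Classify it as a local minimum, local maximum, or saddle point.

saddle point

The Hessian is constant: H = [[-4, 2, -4], [2, -2, -2], [-4, -2, -4]].
Leading principal minors: Δ₁ = -4, Δ₂ = 4, Δ₃ = 64.
The minors fit neither the all-positive nor the alternating-sign pattern, so H is indefinite: a saddle point.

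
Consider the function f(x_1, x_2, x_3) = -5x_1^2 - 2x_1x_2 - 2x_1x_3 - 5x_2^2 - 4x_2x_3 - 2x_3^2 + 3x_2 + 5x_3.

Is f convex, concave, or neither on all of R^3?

f is quadratic, so its Hessian is the constant matrix H = [[-10, -2, -2], [-2, -10, -4], [-2, -4, -4]].
Leading principal minors: -10, 96, -216.
Signs alternate −, +, − ⇒ H ≺ 0 ⇒ concave.

concave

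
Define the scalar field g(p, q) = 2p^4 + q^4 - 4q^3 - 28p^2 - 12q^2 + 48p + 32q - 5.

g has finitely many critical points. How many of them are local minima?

4

g separates as a function of p plus a function of q, so ∇g=0 decouples.
∂g/∂p = 8(p - 2)(p - 1)(p + 3) = 0 at p ∈ {-3, 1, 2}; ∂g/∂q = 4(q - 4)(q - 1)(q + 2) = 0 at q ∈ {-2, 1, 4}.
The Hessian is diagonal: diag(g_pp, g_qq). Second derivatives: g_pp(-3)=160, g_pp(1)=-32, g_pp(2)=40; g_qq(-2)=72, g_qq(1)=-36, g_qq(4)=72.
Local minima occur where both diagonal entries positive: (-3, -2), (-3, 4), (2, -2), (2, 4). Count: 4.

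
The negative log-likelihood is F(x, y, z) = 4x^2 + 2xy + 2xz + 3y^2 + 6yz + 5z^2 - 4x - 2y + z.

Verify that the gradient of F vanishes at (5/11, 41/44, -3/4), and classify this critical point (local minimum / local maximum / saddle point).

∇F = (8x + 2y + 2z - 4, 2x + 6y + 6z - 2, 2x + 6y + 10z + 1); substituting (5/11, 41/44, -3/4) gives ∇F = (0, 0, 0), so (5/11, 41/44, -3/4) is indeed a critical point.
The Hessian is constant: H = [[8, 2, 2], [2, 6, 6], [2, 6, 10]].
Leading principal minors: Δ₁ = 8, Δ₂ = 44, Δ₃ = 176.
All leading minors are positive, so H is positive definite: a local minimum.

local minimum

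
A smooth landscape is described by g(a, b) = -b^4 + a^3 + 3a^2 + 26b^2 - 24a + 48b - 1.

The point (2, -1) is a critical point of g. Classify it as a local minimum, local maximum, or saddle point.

local minimum

The mixed partial ∂²g/∂a∂b is 0, so the Hessian at any point is diag(g_aa, g_bb) = diag(6(a + 1), 4(-3b^2 + 13)).
At (2, -1): H = diag(18, 40).
Both eigenvalues are positive, so H is positive definite: a local minimum.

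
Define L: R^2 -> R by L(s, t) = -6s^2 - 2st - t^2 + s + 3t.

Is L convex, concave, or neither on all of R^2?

L is quadratic, so its Hessian is the constant matrix H = [[-12, -2], [-2, -2]].
det(H) = 20, tr(H) = -14.
det(H) > 0 and tr(H) < 0, so H is negative definite everywhere: concave.

concave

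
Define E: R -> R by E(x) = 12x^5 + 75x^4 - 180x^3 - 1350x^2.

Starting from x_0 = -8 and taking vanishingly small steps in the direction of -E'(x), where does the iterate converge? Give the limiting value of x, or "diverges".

diverges

E'(x) = 60x(x - 3)(x + 3)(x + 5), so E'(-8) = 79200.
Gradient descent moves in the -E' direction, i.e. x is decreasing.
There is no critical point below x=-8, and E' keeps the same sign, so the iterate runs off to −∞.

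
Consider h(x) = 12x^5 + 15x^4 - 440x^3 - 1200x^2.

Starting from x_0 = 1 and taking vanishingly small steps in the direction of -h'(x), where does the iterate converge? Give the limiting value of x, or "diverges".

h'(x) = 60x(x - 5)(x + 2)(x + 4), so h'(1) = -3600.
Gradient descent moves in the -h' direction, i.e. x is increasing.
The nearest critical point in that direction is x = 5, where h'' = 18900 > 0 (a local minimum). The iterate converges there.

5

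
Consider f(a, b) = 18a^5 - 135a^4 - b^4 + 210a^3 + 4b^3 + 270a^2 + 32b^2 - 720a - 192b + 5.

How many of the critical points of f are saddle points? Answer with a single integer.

f separates as a function of a plus a function of b, so ∇f=0 decouples.
∂f/∂a = 90(a - 4)(a - 2)(a - 1)(a + 1) = 0 at a ∈ {-1, 1, 2, 4}; ∂f/∂b = -4(b - 4)(b - 3)(b + 4) = 0 at b ∈ {-4, 3, 4}.
The Hessian is diagonal: diag(f_aa, f_bb). Second derivatives: f_aa(-1)=-2700, f_aa(1)=540, f_aa(2)=-540, f_aa(4)=2700; f_bb(-4)=-224, f_bb(3)=28, f_bb(4)=-32.
Saddle points occur where the two diagonal entries have opposite signs: (-1, 3), (1, -4), (1, 4), (2, 3), (4, -4), (4, 4). Count: 6.

6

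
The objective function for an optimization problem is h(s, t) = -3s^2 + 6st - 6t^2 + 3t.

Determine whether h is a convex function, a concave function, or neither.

h is quadratic, so its Hessian is the constant matrix H = [[-6, 6], [6, -12]].
det(H) = 36, tr(H) = -18.
det(H) > 0 and tr(H) < 0, so H is negative definite everywhere: concave.

concave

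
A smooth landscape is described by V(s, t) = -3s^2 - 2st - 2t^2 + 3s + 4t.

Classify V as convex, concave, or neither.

V is quadratic, so its Hessian is the constant matrix H = [[-6, -2], [-2, -4]].
det(H) = 20, tr(H) = -10.
det(H) > 0 and tr(H) < 0, so H is negative definite everywhere: concave.

concave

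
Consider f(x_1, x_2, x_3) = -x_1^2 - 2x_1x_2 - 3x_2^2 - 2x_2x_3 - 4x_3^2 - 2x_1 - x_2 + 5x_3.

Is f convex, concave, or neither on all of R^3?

f is quadratic, so its Hessian is the constant matrix H = [[-2, -2, 0], [-2, -6, -2], [0, -2, -8]].
Leading principal minors: -2, 8, -56.
Signs alternate −, +, − ⇒ H ≺ 0 ⇒ concave.

concave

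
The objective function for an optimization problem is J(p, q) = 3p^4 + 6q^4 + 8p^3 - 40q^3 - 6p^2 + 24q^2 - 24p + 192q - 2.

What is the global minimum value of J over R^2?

J(p,q) separates as A(p) + B(q) − 2, so its minimum is min A + min B − 2.
A'(p) = 12(p - 1)(p + 1)(p + 2) vanishes at p ∈ {-2, -1, 1}; B'(q) = 24(q - 4)(q - 2)(q + 1) vanishes at q ∈ {-1, 2, 4}.
Local minima of A (where A''>0): A(-2)=8, A(1)=-19. Local minima of B: B(-1)=-122, B(4)=128.
So the global minimum of J is A(1) + B(-1) − 2 = -19 − 122 − 2 = -143, attained at (1, -1).

-143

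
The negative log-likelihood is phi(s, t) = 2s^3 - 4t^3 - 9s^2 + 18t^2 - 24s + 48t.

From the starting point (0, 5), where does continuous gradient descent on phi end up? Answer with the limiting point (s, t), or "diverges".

phi is separable, so gradient descent decouples: s follows -∂phi/∂s, t follows -∂phi/∂t.
∂phi/∂s = 6(s - 4)(s + 1); at s=0 this is -24, so s increases.
∂phi/∂t = -12(t - 4)(t + 1); at t=5 this is -72, so t increases.
The t-coordinate has no critical point in that direction and runs off to infinity.

diverges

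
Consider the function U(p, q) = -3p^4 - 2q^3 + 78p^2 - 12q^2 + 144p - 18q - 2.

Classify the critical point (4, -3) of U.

The mixed partial ∂²U/∂p∂q is 0, so the Hessian at any point is diag(U_pp, U_qq) = diag(12(-3p^2 + 13), -12(q + 2)).
At (4, -3): H = diag(-420, 12).
The eigenvalues have opposite signs, so H is indefinite: a saddle point.

saddle point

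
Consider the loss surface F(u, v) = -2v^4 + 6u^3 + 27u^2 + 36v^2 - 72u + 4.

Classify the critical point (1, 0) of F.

The mixed partial ∂²F/∂u∂v is 0, so the Hessian at any point is diag(F_uu, F_vv) = diag(18(2u + 3), 24(-v^2 + 3)).
At (1, 0): H = diag(90, 72).
Both eigenvalues are positive, so H is positive definite: a local minimum.

local minimum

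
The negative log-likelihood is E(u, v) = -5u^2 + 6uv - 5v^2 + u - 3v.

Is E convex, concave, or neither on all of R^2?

concave

E is quadratic, so its Hessian is the constant matrix H = [[-10, 6], [6, -10]].
det(H) = 64, tr(H) = -20.
det(H) > 0 and tr(H) < 0, so H is negative definite everywhere: concave.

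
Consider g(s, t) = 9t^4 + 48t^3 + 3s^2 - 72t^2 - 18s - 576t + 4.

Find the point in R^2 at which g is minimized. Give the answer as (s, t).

g(s,t) separates as P(s) + Q(t) + 4, so its minimum is min P + min Q + 4.
P'(s) = 6s - 18 vanishes at s ∈ {3}; Q'(t) = 36(t - 2)(t + 2)(t + 4) vanishes at t ∈ {-4, -2, 2}.
Local minima of P (where P''>0): P(3)=-27. Local minima of Q: Q(-4)=384, Q(2)=-912.
So the global minimum of g is P(3) + Q(2) + 4 = -27 − 912 + 4 = -935, attained at (3, 2).

(3, 2)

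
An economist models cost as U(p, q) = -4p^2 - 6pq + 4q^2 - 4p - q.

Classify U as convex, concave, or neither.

U is quadratic, so its Hessian is the constant matrix H = [[-8, -6], [-6, 8]].
det(H) = -100, tr(H) = 0.
det(H) < 0, so H is indefinite: neither convex nor concave.

neither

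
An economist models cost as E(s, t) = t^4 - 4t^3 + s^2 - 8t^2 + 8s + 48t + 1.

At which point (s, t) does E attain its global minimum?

(-4, -2)

E(s,t) separates as P(s) + Q(t) + 1, so its minimum is min P + min Q + 1.
P'(s) = 2s + 8 vanishes at s ∈ {-4}; Q'(t) = 4(t - 3)(t - 2)(t + 2) vanishes at t ∈ {-2, 2, 3}.
Local minima of P (where P''>0): P(-4)=-16. Local minima of Q: Q(-2)=-80, Q(3)=45.
So the global minimum of E is P(-4) + Q(-2) + 1 = -16 − 80 + 1 = -95, attained at (-4, -2).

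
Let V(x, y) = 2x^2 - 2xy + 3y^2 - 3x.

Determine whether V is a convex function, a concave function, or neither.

V is quadratic, so its Hessian is the constant matrix H = [[4, -2], [-2, 6]].
det(H) = 20, tr(H) = 10.
det(H) > 0 and tr(H) > 0, so H is positive definite everywhere: convex.

convex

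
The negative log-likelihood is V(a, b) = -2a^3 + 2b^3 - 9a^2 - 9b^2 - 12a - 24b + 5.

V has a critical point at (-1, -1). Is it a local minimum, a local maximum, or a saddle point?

local maximum

The mixed partial ∂²V/∂a∂b is 0, so the Hessian at any point is diag(V_aa, V_bb) = diag(-6(2a + 3), 6(2b - 3)).
At (-1, -1): H = diag(-6, -30).
Both eigenvalues are negative, so H is negative definite: a local maximum.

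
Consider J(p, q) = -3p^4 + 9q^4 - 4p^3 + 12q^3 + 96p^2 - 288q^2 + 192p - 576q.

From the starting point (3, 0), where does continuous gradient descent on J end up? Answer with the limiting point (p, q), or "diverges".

(-1, 4)

J is separable, so gradient descent decouples: p follows -∂J/∂p, q follows -∂J/∂q.
∂J/∂p = -12(p - 4)(p + 1)(p + 4); at p=3 this is 336, so p decreases.
∂J/∂q = 36(q - 4)(q + 1)(q + 4); at q=0 this is -576, so q increases.
p converges to its nearest critical value -1 (a local min of the p-part); q converges to 4. The iterate converges to (-1, 4).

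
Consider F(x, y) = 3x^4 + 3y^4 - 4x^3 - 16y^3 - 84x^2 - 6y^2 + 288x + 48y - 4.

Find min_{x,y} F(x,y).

F(x,y) separates as P(x) + Q(y) − 4, so its minimum is min P + min Q − 4.
P'(x) = 12(x - 3)(x - 2)(x + 4) vanishes at x ∈ {-4, 2, 3}; Q'(y) = 12(y - 4)(y - 1)(y + 1) vanishes at y ∈ {-1, 1, 4}.
Local minima of P (where P''>0): P(-4)=-1472, P(3)=243. Local minima of Q: Q(-1)=-35, Q(4)=-160.
So the global minimum of F is P(-4) + Q(4) − 4 = -1472 − 160 − 4 = -1636, attained at (-4, 4).

-1636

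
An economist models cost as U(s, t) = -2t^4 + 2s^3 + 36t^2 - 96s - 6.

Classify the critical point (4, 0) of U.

local minimum

The mixed partial ∂²U/∂s∂t is 0, so the Hessian at any point is diag(U_ss, U_tt) = diag(12s, 24(-t^2 + 3)).
At (4, 0): H = diag(48, 72).
Both eigenvalues are positive, so H is positive definite: a local minimum.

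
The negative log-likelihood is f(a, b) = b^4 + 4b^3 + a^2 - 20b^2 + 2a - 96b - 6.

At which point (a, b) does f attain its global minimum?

(-1, 3)

f(a,b) separates as P(a) + Q(b) − 6, so its minimum is min P + min Q − 6.
P'(a) = 2a + 2 vanishes at a ∈ {-1}; Q'(b) = 4(b - 3)(b + 2)(b + 4) vanishes at b ∈ {-4, -2, 3}.
Local minima of P (where P''>0): P(-1)=-1. Local minima of Q: Q(-4)=64, Q(3)=-279.
So the global minimum of f is P(-1) + Q(3) − 6 = -1 − 279 − 6 = -286, attained at (-1, 3).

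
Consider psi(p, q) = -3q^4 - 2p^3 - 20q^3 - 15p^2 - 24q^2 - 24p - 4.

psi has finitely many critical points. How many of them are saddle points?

3

psi separates as a function of p plus a function of q, so ∇psi=0 decouples.
∂psi/∂p = -6(p + 1)(p + 4) = 0 at p ∈ {-4, -1}; ∂psi/∂q = -12q(q + 1)(q + 4) = 0 at q ∈ {-4, -1, 0}.
The Hessian is diagonal: diag(psi_pp, psi_qq). Second derivatives: psi_pp(-4)=18, psi_pp(-1)=-18; psi_qq(-4)=-144, psi_qq(-1)=36, psi_qq(0)=-48.
Saddle points occur where the two diagonal entries have opposite signs: (-4, -4), (-4, 0), (-1, -1). Count: 3.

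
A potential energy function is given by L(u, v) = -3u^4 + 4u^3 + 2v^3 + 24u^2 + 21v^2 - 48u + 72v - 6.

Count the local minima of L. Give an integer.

1

L separates as a function of u plus a function of v, so ∇L=0 decouples.
∂L/∂u = -12(u - 2)(u - 1)(u + 2) = 0 at u ∈ {-2, 1, 2}; ∂L/∂v = 6(v + 3)(v + 4) = 0 at v ∈ {-4, -3}.
The Hessian is diagonal: diag(L_uu, L_vv). Second derivatives: L_uu(-2)=-144, L_uu(1)=36, L_uu(2)=-48; L_vv(-4)=-6, L_vv(-3)=6.
Local minima occur where both diagonal entries positive: (1, -3). Count: 1.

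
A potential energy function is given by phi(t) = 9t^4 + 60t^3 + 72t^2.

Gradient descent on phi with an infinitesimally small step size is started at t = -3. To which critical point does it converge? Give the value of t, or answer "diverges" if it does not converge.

phi'(t) = 36t(t + 1)(t + 4), so phi'(-3) = 216.
Gradient descent moves in the -phi' direction, i.e. t is decreasing.
The nearest critical point in that direction is t = -4, where phi'' = 432 > 0 (a local minimum). The iterate converges there.

-4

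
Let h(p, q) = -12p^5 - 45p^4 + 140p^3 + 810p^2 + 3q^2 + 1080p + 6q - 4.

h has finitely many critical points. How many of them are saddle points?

2

h separates as a function of p plus a function of q, so ∇h=0 decouples.
∂h/∂p = -60(p - 3)(p + 1)(p + 2)(p + 3) = 0 at p ∈ {-3, -2, -1, 3}; ∂h/∂q = 6(q + 1) = 0 at q ∈ {-1}.
The Hessian is diagonal: diag(h_pp, h_qq). Second derivatives: h_pp(-3)=720, h_pp(-2)=-300, h_pp(-1)=480, h_pp(3)=-7200; h_qq(-1)=6.
Saddle points occur where the two diagonal entries have opposite signs: (-2, -1), (3, -1). Count: 2.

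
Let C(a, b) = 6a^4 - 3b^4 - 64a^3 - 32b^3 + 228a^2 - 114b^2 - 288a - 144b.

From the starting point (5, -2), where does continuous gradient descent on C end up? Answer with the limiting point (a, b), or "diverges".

(4, -3)

C is separable, so gradient descent decouples: a follows -∂C/∂a, b follows -∂C/∂b.
∂C/∂a = 24(a - 4)(a - 3)(a - 1); at a=5 this is 192, so a decreases.
∂C/∂b = -12(b + 1)(b + 3)(b + 4); at b=-2 this is 24, so b decreases.
a converges to its nearest critical value 4 (a local min of the a-part); b converges to -3. The iterate converges to (4, -3).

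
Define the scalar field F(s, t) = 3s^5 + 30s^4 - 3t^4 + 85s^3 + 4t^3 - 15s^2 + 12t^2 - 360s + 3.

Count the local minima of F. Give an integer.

F separates as a function of s plus a function of t, so ∇F=0 decouples.
∂F/∂s = 15(s - 1)(s + 2)(s + 3)(s + 4) = 0 at s ∈ {-4, -3, -2, 1}; ∂F/∂t = -12t(t - 2)(t + 1) = 0 at t ∈ {-1, 0, 2}.
The Hessian is diagonal: diag(F_ss, F_tt). Second derivatives: F_ss(-4)=-150, F_ss(-3)=60, F_ss(-2)=-90, F_ss(1)=900; F_tt(-1)=-36, F_tt(0)=24, F_tt(2)=-72.
Local minima occur where both diagonal entries positive: (-3, 0), (1, 0). Count: 2.

2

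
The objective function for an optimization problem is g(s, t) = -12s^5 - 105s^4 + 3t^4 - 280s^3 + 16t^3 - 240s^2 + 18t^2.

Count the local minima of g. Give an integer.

4

g separates as a function of s plus a function of t, so ∇g=0 decouples.
∂g/∂s = -60s(s + 1)(s + 2)(s + 4) = 0 at s ∈ {-4, -2, -1, 0}; ∂g/∂t = 12t(t + 1)(t + 3) = 0 at t ∈ {-3, -1, 0}.
The Hessian is diagonal: diag(g_ss, g_tt). Second derivatives: g_ss(-4)=1440, g_ss(-2)=-240, g_ss(-1)=180, g_ss(0)=-480; g_tt(-3)=72, g_tt(-1)=-24, g_tt(0)=36.
Local minima occur where both diagonal entries positive: (-4, -3), (-4, 0), (-1, -3), (-1, 0). Count: 4.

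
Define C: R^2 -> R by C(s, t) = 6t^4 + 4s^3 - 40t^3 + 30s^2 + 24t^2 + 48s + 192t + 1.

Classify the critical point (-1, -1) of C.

local minimum

The mixed partial ∂²C/∂s∂t is 0, so the Hessian at any point is diag(C_ss, C_tt) = diag(12(2s + 5), 24(3t^2 - 10t + 2)).
At (-1, -1): H = diag(36, 360).
Both eigenvalues are positive, so H is positive definite: a local minimum.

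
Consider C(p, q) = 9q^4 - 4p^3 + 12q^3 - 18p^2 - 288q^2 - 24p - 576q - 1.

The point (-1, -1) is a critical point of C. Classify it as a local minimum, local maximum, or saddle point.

local maximum

The mixed partial ∂²C/∂p∂q is 0, so the Hessian at any point is diag(C_pp, C_qq) = diag(-12(2p + 3), 36(3q^2 + 2q - 16)).
At (-1, -1): H = diag(-12, -540).
Both eigenvalues are negative, so H is negative definite: a local maximum.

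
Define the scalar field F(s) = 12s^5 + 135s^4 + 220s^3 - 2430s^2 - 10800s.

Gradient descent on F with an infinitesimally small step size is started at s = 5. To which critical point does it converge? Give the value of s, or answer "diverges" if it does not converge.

F'(s) = 60(s - 3)(s + 3)(s + 4)(s + 5), so F'(5) = 86400.
Gradient descent moves in the -F' direction, i.e. s is decreasing.
The nearest critical point in that direction is s = 3, where F'' = 20160 > 0 (a local minimum). The iterate converges there.

3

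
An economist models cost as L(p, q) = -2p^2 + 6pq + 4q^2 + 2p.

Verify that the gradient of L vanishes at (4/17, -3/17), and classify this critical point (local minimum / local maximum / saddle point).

∇L = (-4p + 6q + 2, 6p + 8q); substituting (4/17, -3/17) gives ∇L = (0, 0), so (4/17, -3/17) is indeed a critical point.
The Hessian of L is constant: H = [[-4, 6], [6, 8]].
det(H) = (-4)·8 − 6² = -68.
Since det(H) < 0, H is indefinite and the critical point is a saddle point.

saddle point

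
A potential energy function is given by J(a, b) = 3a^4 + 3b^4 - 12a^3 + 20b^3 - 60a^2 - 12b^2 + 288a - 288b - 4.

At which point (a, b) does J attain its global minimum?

(-3, 2)

J(a,b) separates as P(a) + Q(b) − 4, so its minimum is min P + min Q − 4.
P'(a) = 12(a - 4)(a - 2)(a + 3) vanishes at a ∈ {-3, 2, 4}; Q'(b) = 12(b - 2)(b + 3)(b + 4) vanishes at b ∈ {-4, -3, 2}.
Local minima of P (where P''>0): P(-3)=-837, P(4)=192. Local minima of Q: Q(-4)=448, Q(2)=-416.
So the global minimum of J is P(-3) + Q(2) − 4 = -837 − 416 − 4 = -1257, attained at (-3, 2).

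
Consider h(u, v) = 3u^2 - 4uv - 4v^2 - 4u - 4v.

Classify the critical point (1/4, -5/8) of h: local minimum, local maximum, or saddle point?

The Hessian of h is constant: H = [[6, -4], [-4, -8]].
det(H) = 6·(-8) − (-4)² = -64.
Since det(H) < 0, H is indefinite and the critical point is a saddle point.

saddle point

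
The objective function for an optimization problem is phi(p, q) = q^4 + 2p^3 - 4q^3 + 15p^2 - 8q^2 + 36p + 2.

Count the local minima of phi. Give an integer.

phi separates as a function of p plus a function of q, so ∇phi=0 decouples.
∂phi/∂p = 6(p + 2)(p + 3) = 0 at p ∈ {-3, -2}; ∂phi/∂q = 4q(q - 4)(q + 1) = 0 at q ∈ {-1, 0, 4}.
The Hessian is diagonal: diag(phi_pp, phi_qq). Second derivatives: phi_pp(-3)=-6, phi_pp(-2)=6; phi_qq(-1)=20, phi_qq(0)=-16, phi_qq(4)=80.
Local minima occur where both diagonal entries positive: (-2, -1), (-2, 4). Count: 2.

2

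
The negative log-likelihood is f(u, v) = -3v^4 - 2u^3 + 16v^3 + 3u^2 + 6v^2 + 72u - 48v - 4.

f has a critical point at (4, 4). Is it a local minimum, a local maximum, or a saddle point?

The mixed partial ∂²f/∂u∂v is 0, so the Hessian at any point is diag(f_uu, f_vv) = diag(6(-2u + 1), 12(-3v^2 + 8v + 1)).
At (4, 4): H = diag(-42, -180).
Both eigenvalues are negative, so H is negative definite: a local maximum.

local maximum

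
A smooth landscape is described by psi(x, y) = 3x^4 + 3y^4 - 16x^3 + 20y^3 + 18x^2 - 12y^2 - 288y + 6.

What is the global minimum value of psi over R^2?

-437

psi(x,y) separates as P(x) + Q(y) + 6, so its minimum is min P + min Q + 6.
P'(x) = 12x(x - 3)(x - 1) vanishes at x ∈ {0, 1, 3}; Q'(y) = 12(y - 2)(y + 3)(y + 4) vanishes at y ∈ {-4, -3, 2}.
Local minima of P (where P''>0): P(0)=0, P(3)=-27. Local minima of Q: Q(-4)=448, Q(2)=-416.
So the global minimum of psi is P(3) + Q(2) + 6 = -27 − 416 + 6 = -437, attained at (3, 2).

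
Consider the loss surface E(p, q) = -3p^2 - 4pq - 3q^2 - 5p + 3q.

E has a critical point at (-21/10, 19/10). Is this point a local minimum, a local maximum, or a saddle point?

local maximum

The Hessian of E is constant: H = [[-6, -4], [-4, -6]].
det(H) = (-6)·(-6) − (-4)² = 20.
det(H) > 0 and tr(H) = -12 < 0, so H is negative definite and the point is a local maximum.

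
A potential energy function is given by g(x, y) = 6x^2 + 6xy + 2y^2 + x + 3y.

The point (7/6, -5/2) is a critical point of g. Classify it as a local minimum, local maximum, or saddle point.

local minimum

The Hessian of g is constant: H = [[12, 6], [6, 4]].
det(H) = 12·4 − 6² = 12.
det(H) > 0 and tr(H) = 16 > 0, so H is positive definite and the point is a local minimum.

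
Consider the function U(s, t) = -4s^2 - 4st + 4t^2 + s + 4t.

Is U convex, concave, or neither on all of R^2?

neither

U is quadratic, so its Hessian is the constant matrix H = [[-8, -4], [-4, 8]].
det(H) = -80, tr(H) = 0.
det(H) < 0, so H is indefinite: neither convex nor concave.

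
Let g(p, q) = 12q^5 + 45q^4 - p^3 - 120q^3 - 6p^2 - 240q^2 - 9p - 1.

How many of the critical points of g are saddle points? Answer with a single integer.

4

g separates as a function of p plus a function of q, so ∇g=0 decouples.
∂g/∂p = -3(p + 1)(p + 3) = 0 at p ∈ {-3, -1}; ∂g/∂q = 60q(q - 2)(q + 1)(q + 4) = 0 at q ∈ {-4, -1, 0, 2}.
The Hessian is diagonal: diag(g_pp, g_qq). Second derivatives: g_pp(-3)=6, g_pp(-1)=-6; g_qq(-4)=-4320, g_qq(-1)=540, g_qq(0)=-480, g_qq(2)=2160.
Saddle points occur where the two diagonal entries have opposite signs: (-3, -4), (-3, 0), (-1, -1), (-1, 2). Count: 4.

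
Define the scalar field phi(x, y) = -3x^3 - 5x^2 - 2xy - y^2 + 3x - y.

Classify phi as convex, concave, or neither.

neither

The term -3x^3 is cubic, so the Hessian is not constant.
∂²phi/∂x² = -18x - 10, which takes both signs as x varies (negative for sufficiently large x). A diagonal entry of the Hessian changing sign means the Hessian is neither positive- nor negative-semidefinite on all of R^2.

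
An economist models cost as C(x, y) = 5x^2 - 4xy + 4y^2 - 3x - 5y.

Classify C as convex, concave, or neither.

convex

C is quadratic, so its Hessian is the constant matrix H = [[10, -4], [-4, 8]].
det(H) = 64, tr(H) = 18.
det(H) > 0 and tr(H) > 0, so H is positive definite everywhere: convex.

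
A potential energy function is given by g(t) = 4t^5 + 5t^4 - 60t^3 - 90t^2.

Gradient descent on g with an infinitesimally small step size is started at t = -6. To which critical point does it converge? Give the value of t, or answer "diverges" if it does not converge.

diverges

g'(t) = 20t(t - 3)(t + 1)(t + 3), so g'(-6) = 16200.
Gradient descent moves in the -g' direction, i.e. t is decreasing.
There is no critical point below t=-6, and g' keeps the same sign, so the iterate runs off to −∞.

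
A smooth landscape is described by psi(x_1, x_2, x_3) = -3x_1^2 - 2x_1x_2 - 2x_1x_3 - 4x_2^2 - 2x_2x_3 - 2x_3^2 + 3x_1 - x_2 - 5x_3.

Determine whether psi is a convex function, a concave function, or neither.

concave

psi is quadratic, so its Hessian is the constant matrix H = [[-6, -2, -2], [-2, -8, -2], [-2, -2, -4]].
Leading principal minors: -6, 44, -136.
Signs alternate −, +, − ⇒ H ≺ 0 ⇒ concave.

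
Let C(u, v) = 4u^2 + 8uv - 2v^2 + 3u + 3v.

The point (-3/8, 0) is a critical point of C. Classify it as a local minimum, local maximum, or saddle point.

saddle point

The Hessian of C is constant: H = [[8, 8], [8, -4]].
det(H) = 8·(-4) − 8² = -96.
Since det(H) < 0, H is indefinite and the critical point is a saddle point.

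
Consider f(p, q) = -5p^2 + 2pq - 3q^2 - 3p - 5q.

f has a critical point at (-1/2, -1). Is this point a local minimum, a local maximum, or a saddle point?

local maximum

The Hessian of f is constant: H = [[-10, 2], [2, -6]].
det(H) = (-10)·(-6) − 2² = 56.
det(H) > 0 and tr(H) = -16 < 0, so H is negative definite and the point is a local maximum.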